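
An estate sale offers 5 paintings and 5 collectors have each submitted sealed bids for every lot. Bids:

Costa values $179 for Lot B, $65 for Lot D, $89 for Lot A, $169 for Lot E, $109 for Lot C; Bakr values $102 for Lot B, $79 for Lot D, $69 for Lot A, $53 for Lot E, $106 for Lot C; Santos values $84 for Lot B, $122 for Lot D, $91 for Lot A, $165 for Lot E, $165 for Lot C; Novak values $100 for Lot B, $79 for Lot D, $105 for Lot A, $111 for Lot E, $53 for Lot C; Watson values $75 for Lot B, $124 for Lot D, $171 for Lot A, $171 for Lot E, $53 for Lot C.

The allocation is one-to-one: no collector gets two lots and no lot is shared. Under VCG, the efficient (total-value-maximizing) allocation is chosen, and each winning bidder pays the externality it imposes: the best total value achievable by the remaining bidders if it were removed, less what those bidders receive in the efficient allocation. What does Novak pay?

Novak pays $27.

Efficient allocation: Costa→Lot B ($179), Bakr→Lot D ($79), Santos→Lot C ($165), Novak→Lot E ($111), Watson→Lot A ($171); total welfare W = $705.
Novak receives Lot E at value $111, so the others get W − 111 = $594.
Without Novak: best allocation of the remaining 4 bidders over all 5 lots is Costa→Lot B ($179), Bakr→Lot C ($106), Santos→Lot E ($165), Watson→Lot A ($171), total $621.
VCG payment = (others' best without Novak) − (others' welfare with Novak) = 621 − 594 = $27.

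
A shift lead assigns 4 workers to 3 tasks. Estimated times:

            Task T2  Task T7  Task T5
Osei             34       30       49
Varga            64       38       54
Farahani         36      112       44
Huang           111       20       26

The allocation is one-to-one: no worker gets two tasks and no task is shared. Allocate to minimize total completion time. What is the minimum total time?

Minimum total: 92 min

Optimal: Farahani→Task T2 (36 min), Osei→Task T7 (30 min), Huang→Task T5 (26 min) — total 36+30+26 = 92 min.
Row-greedy (each worker in turn takes its cheapest remaining task) gives 120 min, worse by 28.
Next-best assignment: Osei→Task T2, Varga→Task T7, Huang→Task T5 = 98 min.
Swapping Farahani↔Huang (Farahani→Task T5 44 min, Huang→Task T2 111 min) adds 93.
No other one-to-one assignment undercuts 92 min.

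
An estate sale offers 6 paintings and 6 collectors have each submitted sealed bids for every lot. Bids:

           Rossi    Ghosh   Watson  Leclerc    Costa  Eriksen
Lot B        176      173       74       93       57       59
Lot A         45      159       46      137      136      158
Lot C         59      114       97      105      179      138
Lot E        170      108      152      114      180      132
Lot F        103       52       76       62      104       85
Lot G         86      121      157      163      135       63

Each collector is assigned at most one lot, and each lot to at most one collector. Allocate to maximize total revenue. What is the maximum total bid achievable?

Max total: $928

This is the linear assignment problem.
Optimal: Rossi→Lot F ($103), Ghosh→Lot B ($173), Watson→Lot E ($152), Leclerc→Lot G ($163), Costa→Lot C ($179), Eriksen→Lot A ($158) — total 103+173+152+163+179+158 = $928.
Column-greedy (each lot in turn goes to its best remaining collector) gives $914, worse by 14.
Next-best assignment: Rossi→Lot E, Ghosh→Lot B, Watson→Lot F, Leclerc→Lot G, Costa→Lot C, Eriksen→Lot A = $919.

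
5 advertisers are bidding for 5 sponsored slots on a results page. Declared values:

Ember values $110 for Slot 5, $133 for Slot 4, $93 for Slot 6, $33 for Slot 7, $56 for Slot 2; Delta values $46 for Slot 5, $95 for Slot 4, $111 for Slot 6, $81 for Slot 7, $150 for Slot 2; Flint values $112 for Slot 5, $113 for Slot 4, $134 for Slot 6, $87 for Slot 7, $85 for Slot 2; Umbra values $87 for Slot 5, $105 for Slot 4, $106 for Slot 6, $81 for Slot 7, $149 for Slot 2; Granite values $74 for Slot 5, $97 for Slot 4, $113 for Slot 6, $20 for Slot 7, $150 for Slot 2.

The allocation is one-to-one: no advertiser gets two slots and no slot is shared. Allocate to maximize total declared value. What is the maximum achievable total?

This is a one-to-one assignment (maximum-weight bipartite matching).
Optimal: Ember→Slot 4 ($133), Delta→Slot 2 ($150), Flint→Slot 5 ($112), Umbra→Slot 7 ($81), Granite→Slot 6 ($113) — total 133+150+112+81+113 = $589.
Column-greedy (each slot in turn goes to its best remaining advertiser) gives $588, worse by 1.
Swapping Granite↔Flint (Granite→Slot 5 $74, Flint→Slot 6 $134) loses 17.
No other one-to-one assignment exceeds $589.

Maximum total: $589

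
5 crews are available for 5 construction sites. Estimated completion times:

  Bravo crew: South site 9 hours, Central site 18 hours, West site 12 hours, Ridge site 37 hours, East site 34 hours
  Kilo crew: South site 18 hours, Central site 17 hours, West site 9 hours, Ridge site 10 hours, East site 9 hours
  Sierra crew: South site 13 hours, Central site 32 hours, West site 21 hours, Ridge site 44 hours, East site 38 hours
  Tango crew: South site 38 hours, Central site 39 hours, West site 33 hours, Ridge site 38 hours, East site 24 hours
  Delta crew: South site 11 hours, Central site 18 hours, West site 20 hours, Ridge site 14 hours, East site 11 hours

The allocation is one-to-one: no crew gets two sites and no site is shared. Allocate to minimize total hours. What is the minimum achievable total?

Optimal: Bravo crew→West site (12 hours), Kilo crew→Ridge site (10 hours), Sierra crew→South site (13 hours), Tango crew→East site (24 hours), Delta crew→Central site (18 hours) — total 12+10+13+24+18 = 77 hours.
Column-greedy (each site in turn goes to its cheapest remaining crew) gives 122 hours, worse by 45.
No other one-to-one assignment undercuts 77 hours.

Min total: 77 hours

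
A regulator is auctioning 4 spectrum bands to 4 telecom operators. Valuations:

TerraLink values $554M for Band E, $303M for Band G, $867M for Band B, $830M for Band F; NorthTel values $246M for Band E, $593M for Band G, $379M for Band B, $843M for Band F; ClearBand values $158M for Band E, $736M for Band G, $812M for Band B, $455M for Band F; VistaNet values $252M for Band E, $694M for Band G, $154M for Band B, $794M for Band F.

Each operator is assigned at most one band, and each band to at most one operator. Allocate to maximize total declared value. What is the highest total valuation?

Max total: $2903M

Optimal: TerraLink→Band E ($554M), NorthTel→Band F ($843M), ClearBand→Band B ($812M), VistaNet→Band G ($694M) — total 554+843+812+694 = $2903M.
Column-greedy (each band in turn goes to its best remaining operator) gives $2463M, worse by 440.
Next-best assignment: TerraLink→Band E, NorthTel→Band G, ClearBand→Band B, VistaNet→Band F = $2753M.
Every other assignment is strictly worse.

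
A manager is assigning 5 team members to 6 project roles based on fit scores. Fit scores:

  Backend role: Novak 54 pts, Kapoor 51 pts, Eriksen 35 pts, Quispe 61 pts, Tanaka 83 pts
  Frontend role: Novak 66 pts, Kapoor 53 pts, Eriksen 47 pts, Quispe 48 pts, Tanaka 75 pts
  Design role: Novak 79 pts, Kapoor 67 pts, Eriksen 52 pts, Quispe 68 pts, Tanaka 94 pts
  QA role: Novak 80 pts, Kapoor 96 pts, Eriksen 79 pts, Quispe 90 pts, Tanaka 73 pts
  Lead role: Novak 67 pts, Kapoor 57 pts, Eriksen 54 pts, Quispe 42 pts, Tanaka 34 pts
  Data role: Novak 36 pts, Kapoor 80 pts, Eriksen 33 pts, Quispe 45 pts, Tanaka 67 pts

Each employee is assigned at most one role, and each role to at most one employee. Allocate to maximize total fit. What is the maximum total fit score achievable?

Maximum total: 386 pts

Optimal: Novak→Design role (79 pts), Kapoor→Data role (80 pts), Eriksen→Lead role (54 pts), Quispe→QA role (90 pts), Tanaka→Backend role (83 pts) — total 79+80+54+90+83 = 386 pts.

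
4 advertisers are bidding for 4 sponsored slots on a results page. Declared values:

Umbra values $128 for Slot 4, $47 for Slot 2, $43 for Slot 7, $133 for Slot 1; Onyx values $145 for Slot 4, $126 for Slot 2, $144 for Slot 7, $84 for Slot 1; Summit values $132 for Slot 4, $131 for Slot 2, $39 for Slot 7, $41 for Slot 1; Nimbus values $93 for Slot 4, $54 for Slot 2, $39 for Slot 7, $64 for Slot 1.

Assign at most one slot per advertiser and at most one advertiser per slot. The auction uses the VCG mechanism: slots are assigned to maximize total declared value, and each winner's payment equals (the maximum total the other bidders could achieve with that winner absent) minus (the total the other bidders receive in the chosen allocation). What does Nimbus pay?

Efficient allocation: Umbra→Slot 1 ($133), Onyx→Slot 7 ($144), Summit→Slot 2 ($131), Nimbus→Slot 4 ($93); total welfare W = $501.
Nimbus receives Slot 4 at value $93, so the others get W − 93 = $408.
Without Nimbus: best allocation of the remaining 3 bidders over all 4 slots is Umbra→Slot 1 ($133), Onyx→Slot 4 ($145), Summit→Slot 2 ($131), total $409.
VCG payment = (others' best without Nimbus) − (others' welfare with Nimbus) = 409 − 408 = $1.

Nimbus pays $1.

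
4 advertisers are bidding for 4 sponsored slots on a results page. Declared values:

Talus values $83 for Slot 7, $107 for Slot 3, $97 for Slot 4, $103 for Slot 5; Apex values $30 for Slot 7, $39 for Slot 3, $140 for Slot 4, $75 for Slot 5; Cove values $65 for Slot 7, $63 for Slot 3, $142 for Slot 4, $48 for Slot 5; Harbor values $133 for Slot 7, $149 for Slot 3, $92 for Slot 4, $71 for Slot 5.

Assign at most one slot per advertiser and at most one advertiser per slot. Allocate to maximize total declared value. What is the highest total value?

Max total: $457

Treat this as an assignment problem: match each advertiser to one slot.
Optimal: Talus→Slot 3 ($107), Apex→Slot 5 ($75), Cove→Slot 4 ($142), Harbor→Slot 7 ($133) — total 107+75+142+133 = $457.
Max-entry greedy (repeatedly take the single best remaining cell) gives $424, worse by 33.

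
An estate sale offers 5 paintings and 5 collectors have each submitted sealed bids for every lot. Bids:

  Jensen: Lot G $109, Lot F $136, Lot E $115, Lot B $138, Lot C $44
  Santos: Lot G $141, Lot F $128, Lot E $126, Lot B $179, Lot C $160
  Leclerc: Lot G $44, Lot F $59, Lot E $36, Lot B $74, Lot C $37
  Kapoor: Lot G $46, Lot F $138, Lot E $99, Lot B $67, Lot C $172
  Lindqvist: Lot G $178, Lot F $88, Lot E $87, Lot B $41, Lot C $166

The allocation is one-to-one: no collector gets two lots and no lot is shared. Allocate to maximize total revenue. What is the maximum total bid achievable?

Max total: $703

Optimal: Jensen→Lot E ($115), Santos→Lot B ($179), Leclerc→Lot F ($59), Kapoor→Lot C ($172), Lindqvist→Lot G ($178) — total 115+179+59+172+178 = $703.
Max-entry greedy (repeatedly take the single best remaining cell) gives $701, worse by 2.
Next-best assignment: Jensen→Lot F, Santos→Lot B, Leclerc→Lot E, Kapoor→Lot C, Lindqvist→Lot G = $701.
Checked against all permutations: $703 is optimal.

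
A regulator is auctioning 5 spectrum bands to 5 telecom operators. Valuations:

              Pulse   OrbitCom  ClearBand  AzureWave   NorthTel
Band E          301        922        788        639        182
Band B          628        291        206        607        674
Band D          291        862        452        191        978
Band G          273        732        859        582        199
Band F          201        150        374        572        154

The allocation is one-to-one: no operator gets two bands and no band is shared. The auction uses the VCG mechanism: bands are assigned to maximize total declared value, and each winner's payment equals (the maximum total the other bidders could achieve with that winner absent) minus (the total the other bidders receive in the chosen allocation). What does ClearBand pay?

Efficient allocation: Pulse→Band B ($628M), OrbitCom→Band E ($922M), ClearBand→Band G ($859M), AzureWave→Band F ($572M), NorthTel→Band D ($978M); total welfare W = $3959M.
ClearBand receives Band G at value $859M, so the others get W − 859 = $3100M.
Without ClearBand: best allocation of the remaining 4 bidders over all 5 bands is Pulse→Band B ($628M), OrbitCom→Band E ($922M), AzureWave→Band G ($582M), NorthTel→Band D ($978M), total $3110M.
VCG payment = (others' best without ClearBand) − (others' welfare with ClearBand) = 3110 − 3100 = $10M.

ClearBand pays $10M.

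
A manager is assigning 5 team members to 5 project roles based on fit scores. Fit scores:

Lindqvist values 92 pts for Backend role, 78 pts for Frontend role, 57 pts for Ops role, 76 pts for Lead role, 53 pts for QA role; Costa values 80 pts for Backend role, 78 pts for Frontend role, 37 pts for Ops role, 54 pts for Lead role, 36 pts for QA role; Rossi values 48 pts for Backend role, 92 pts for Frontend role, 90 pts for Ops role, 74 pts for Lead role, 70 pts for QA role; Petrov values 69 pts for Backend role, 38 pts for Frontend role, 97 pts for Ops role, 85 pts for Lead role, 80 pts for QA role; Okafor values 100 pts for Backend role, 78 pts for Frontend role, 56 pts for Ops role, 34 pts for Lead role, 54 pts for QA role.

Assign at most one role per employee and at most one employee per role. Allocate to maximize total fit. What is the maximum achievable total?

Optimal: Lindqvist→Lead role (76 pts), Costa→Frontend role (78 pts), Rossi→Ops role (90 pts), Petrov→QA role (80 pts), Okafor→Backend role (100 pts) — total 76+78+90+80+100 = 424 pts.
Max-entry greedy (repeatedly take the single best remaining cell) gives 401 pts, worse by 23.
Swapping Costa↔Rossi (Costa→Ops role 37 pts, Rossi→Frontend role 92 pts) loses 39.

Maximum total: 424 pts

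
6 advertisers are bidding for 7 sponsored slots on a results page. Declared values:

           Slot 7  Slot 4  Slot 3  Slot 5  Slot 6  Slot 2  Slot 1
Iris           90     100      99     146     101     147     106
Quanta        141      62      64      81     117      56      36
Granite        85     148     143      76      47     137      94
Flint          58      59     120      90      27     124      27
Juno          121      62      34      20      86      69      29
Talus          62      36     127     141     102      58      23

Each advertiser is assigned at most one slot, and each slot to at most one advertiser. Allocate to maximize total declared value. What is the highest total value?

Optimal: Iris→Slot 2 ($147), Quanta→Slot 6 ($117), Granite→Slot 4 ($148), Flint→Slot 3 ($120), Juno→Slot 7 ($121), Talus→Slot 5 ($141) — total 147+117+148+120+121+141 = $794.
Row-greedy (each advertiser in turn takes its best remaining slot) gives $783, worse by 11.

Maximum total: $794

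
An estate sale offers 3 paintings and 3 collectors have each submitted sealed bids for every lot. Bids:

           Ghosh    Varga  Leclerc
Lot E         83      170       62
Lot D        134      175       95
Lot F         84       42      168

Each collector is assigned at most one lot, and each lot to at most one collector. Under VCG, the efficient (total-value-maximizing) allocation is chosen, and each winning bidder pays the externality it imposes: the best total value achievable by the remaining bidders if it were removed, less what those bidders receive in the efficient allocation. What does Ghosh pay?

Ghosh pays $5.

Efficient allocation: Ghosh→Lot D ($134), Varga→Lot E ($170), Leclerc→Lot F ($168); total welfare W = $472.
Ghosh receives Lot D at value $134, so the others get W − 134 = $338.
Without Ghosh: best allocation of the remaining 2 bidders over all 3 lots is Varga→Lot D ($175), Leclerc→Lot F ($168), total $343.
VCG payment = (others' best without Ghosh) − (others' welfare with Ghosh) = 343 − 338 = $5.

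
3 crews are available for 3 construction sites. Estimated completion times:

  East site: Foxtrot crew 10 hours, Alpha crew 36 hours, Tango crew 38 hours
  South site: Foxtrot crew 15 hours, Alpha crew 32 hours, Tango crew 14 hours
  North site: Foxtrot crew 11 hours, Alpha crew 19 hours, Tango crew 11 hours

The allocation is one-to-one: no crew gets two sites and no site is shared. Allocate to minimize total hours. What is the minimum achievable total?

Minimum total: 43 hours

Optimal: Foxtrot crew→East site (10 hours), Alpha crew→North site (19 hours), Tango crew→South site (14 hours) — total 10+19+14 = 43 hours.
Min-entry greedy (repeatedly take the single cheapest remaining cell) gives 53 hours, worse by 10.
Checked against all permutations: 43 hours is optimal.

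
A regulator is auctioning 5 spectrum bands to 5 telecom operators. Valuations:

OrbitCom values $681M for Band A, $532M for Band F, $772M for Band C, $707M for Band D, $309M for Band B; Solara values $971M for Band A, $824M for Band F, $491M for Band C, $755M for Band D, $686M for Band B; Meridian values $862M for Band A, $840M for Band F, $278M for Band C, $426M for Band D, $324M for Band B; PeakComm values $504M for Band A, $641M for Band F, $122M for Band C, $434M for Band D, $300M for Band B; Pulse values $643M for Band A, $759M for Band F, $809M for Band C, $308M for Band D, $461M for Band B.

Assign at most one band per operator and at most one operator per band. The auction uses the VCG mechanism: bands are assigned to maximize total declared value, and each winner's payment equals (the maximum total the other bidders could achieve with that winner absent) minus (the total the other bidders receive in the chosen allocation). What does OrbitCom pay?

OrbitCom pays $69M.

Efficient allocation: OrbitCom→Band D ($707M), Solara→Band B ($686M), Meridian→Band A ($862M), PeakComm→Band F ($641M), Pulse→Band C ($809M); total welfare W = $3705M.
OrbitCom receives Band D at value $707M, so the others get W − 707 = $2998M.
Without OrbitCom: best allocation of the remaining 4 bidders over all 5 bands is Solara→Band D ($755M), Meridian→Band A ($862M), PeakComm→Band F ($641M), Pulse→Band C ($809M), total $3067M.
VCG payment = (others' best without OrbitCom) − (others' welfare with OrbitCom) = 3067 − 2998 = $69M.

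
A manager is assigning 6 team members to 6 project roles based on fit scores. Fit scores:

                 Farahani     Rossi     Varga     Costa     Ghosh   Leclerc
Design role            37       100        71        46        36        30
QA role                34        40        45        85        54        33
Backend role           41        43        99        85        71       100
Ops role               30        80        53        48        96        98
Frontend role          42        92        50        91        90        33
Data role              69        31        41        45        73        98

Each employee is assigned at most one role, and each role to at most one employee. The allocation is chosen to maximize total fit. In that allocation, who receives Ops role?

Leclerc receives Ops role.

Optimal: Farahani→Data role (69 pts), Rossi→Design role (100 pts), Varga→Backend role (99 pts), Costa→QA role (85 pts), Ghosh→Frontend role (90 pts), Leclerc→Ops role (98 pts) — total 69+100+99+85+90+98 = 541 pts.
Column-greedy (each role in turn goes to its best remaining employee) gives 500 pts, worse by 41.
Swapping Varga↔Leclerc (Varga→Ops role 53 pts, Leclerc→Backend role 100 pts) loses 44.
Leclerc's own top role is Backend role (100 pts), but forcing Leclerc→Backend role and reassigning the rest optimally gives only 513 pts — worse by 28.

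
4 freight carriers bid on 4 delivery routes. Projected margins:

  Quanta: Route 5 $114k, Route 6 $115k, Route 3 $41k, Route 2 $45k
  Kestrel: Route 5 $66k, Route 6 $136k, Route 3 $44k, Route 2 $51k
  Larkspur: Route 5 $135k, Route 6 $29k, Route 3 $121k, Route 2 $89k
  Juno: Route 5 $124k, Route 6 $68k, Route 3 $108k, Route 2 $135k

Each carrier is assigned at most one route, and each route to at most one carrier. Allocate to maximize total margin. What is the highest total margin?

This is a one-to-one assignment (maximum-weight bipartite matching).
Optimal: Quanta→Route 5 ($114k), Kestrel→Route 6 ($136k), Larkspur→Route 3 ($121k), Juno→Route 2 ($135k) — total 114+136+121+135 = $506k.
Row-greedy (each carrier in turn takes its best remaining route) gives $437k, worse by 69.

Maximum total: $506k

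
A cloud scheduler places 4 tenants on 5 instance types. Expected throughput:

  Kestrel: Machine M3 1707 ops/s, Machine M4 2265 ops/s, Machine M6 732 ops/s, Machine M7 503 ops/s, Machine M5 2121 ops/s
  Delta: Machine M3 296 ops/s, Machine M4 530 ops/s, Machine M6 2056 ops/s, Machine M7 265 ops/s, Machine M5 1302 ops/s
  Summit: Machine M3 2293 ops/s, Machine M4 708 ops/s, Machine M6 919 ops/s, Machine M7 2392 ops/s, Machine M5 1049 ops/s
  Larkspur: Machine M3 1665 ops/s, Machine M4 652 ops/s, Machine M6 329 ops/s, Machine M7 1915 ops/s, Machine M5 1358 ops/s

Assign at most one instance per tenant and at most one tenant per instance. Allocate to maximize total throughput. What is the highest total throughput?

Optimal: Kestrel→Machine M4 (2265 ops/s), Delta→Machine M6 (2056 ops/s), Summit→Machine M3 (2293 ops/s), Larkspur→Machine M7 (1915 ops/s) — total 2265+2056+2293+1915 = 8529 ops/s.
No other one-to-one assignment exceeds 8529 ops/s.

Max total: 8529 ops/s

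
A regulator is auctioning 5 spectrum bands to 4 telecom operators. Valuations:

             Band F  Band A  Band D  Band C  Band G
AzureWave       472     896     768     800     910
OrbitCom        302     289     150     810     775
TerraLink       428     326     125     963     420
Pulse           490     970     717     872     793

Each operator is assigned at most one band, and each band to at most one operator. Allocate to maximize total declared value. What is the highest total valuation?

Optimal: AzureWave→Band D ($768M), OrbitCom→Band G ($775M), TerraLink→Band C ($963M), Pulse→Band A ($970M) — total 768+775+963+970 = $3476M.
Next-best assignment: AzureWave→Band A, OrbitCom→Band G, TerraLink→Band C, Pulse→Band D = $3351M.
Swapping Pulse↔OrbitCom (Pulse→Band G $793M, OrbitCom→Band A $289M) loses 663.
Checked against all permutations: $3476M is optimal.

Maximum total: $3476M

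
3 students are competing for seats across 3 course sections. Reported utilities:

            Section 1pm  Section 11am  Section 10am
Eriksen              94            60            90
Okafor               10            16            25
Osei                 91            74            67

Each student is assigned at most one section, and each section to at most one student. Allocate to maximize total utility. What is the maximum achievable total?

Optimal: Eriksen→Section 10am (90 points), Okafor→Section 11am (16 points), Osei→Section 1pm (91 points) — total 90+16+91 = 197 points.
Column-greedy (each section in turn goes to its best remaining student) gives 193 points, worse by 4.
Checked against all permutations: 197 points is optimal.

Max total: 197 points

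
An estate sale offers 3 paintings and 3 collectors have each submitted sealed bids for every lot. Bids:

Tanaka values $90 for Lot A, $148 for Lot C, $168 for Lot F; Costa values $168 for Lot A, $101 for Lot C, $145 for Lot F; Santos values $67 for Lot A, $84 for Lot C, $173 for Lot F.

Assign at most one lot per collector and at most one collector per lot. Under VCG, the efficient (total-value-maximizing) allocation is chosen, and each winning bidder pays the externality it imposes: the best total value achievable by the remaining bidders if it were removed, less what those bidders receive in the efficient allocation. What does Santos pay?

Efficient allocation: Tanaka→Lot C ($148), Costa→Lot A ($168), Santos→Lot F ($173); total welfare W = $489.
Santos receives Lot F at value $173, so the others get W − 173 = $316.
Without Santos: best allocation of the remaining 2 bidders over all 3 lots is Tanaka→Lot F ($168), Costa→Lot A ($168), total $336.
VCG payment = (others' best without Santos) − (others' welfare with Santos) = 336 − 316 = $20.

Santos pays $20.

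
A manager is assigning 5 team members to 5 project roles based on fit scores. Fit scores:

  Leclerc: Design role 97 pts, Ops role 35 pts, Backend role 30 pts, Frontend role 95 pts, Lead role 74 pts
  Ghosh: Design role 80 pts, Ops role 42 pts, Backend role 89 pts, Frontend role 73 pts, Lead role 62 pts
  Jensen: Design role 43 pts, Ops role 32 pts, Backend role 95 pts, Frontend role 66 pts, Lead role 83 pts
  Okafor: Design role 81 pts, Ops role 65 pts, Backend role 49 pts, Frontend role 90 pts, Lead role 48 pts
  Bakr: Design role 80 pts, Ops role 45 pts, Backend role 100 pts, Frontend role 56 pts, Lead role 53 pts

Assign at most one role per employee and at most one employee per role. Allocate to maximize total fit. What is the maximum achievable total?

Maximum total: 423 pts

Optimal: Leclerc→Frontend role (95 pts), Ghosh→Design role (80 pts), Jensen→Lead role (83 pts), Okafor→Ops role (65 pts), Bakr→Backend role (100 pts) — total 95+80+83+65+100 = 423 pts.
Max-entry greedy (repeatedly take the single best remaining cell) gives 412 pts, worse by 11.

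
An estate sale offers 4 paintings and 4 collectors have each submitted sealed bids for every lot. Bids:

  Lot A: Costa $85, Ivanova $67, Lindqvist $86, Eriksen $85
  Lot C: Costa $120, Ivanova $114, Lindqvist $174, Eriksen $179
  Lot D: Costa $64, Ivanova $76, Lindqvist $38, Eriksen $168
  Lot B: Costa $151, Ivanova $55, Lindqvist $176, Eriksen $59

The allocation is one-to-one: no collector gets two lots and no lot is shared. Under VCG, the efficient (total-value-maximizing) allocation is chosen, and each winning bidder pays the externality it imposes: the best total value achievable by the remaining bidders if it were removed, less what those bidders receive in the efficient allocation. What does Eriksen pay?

Eriksen pays $9.

Efficient allocation: Costa→Lot B ($151), Ivanova→Lot A ($67), Lindqvist→Lot C ($174), Eriksen→Lot D ($168); total welfare W = $560.
Eriksen receives Lot D at value $168, so the others get W − 168 = $392.
Without Eriksen: best allocation of the remaining 3 bidders over all 4 lots is Costa→Lot B ($151), Ivanova→Lot D ($76), Lindqvist→Lot C ($174), total $401.
VCG payment = (others' best without Eriksen) − (others' welfare with Eriksen) = 401 − 392 = $9.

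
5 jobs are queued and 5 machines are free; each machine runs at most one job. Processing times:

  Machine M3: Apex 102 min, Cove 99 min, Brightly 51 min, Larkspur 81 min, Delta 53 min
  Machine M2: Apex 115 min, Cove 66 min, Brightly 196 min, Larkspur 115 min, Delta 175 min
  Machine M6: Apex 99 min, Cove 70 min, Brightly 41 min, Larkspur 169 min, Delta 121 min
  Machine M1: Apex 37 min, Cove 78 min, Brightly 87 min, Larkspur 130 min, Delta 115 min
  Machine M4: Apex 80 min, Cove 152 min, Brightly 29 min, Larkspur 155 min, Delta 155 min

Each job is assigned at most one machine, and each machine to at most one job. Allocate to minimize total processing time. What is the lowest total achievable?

This is a one-to-one assignment (minimum-cost bipartite matching).
Optimal: Apex→Machine M1 (37 min), Cove→Machine M6 (70 min), Brightly→Machine M4 (29 min), Larkspur→Machine M2 (115 min), Delta→Machine M3 (53 min) — total 37+70+29+115+53 = 304 min.
Min-entry greedy (repeatedly take the single cheapest remaining cell) gives 354 min, worse by 50.
Next-best assignment: Apex→Machine M1, Cove→Machine M2, Brightly→Machine M4, Larkspur→Machine M3, Delta→Machine M6 = 334 min.
Swapping Delta↔Brightly (Delta→Machine M4 155 min, Brightly→Machine M3 51 min) adds 124.

Min total: 304 min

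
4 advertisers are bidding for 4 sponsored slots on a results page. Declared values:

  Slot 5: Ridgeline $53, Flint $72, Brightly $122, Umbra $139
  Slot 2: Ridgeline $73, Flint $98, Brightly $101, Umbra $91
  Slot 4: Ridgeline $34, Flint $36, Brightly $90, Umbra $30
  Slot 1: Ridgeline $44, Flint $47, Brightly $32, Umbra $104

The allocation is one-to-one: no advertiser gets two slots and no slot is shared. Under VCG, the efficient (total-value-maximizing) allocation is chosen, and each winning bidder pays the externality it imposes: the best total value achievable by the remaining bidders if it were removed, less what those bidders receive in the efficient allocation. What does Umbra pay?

Umbra pays $32.

Efficient allocation: Ridgeline→Slot 1 ($44), Flint→Slot 2 ($98), Brightly→Slot 4 ($90), Umbra→Slot 5 ($139); total welfare W = $371.
Umbra receives Slot 5 at value $139, so the others get W − 139 = $232.
Without Umbra: best allocation of the remaining 3 bidders over all 4 slots is Ridgeline→Slot 1 ($44), Flint→Slot 2 ($98), Brightly→Slot 5 ($122), total $264.
VCG payment = (others' best without Umbra) − (others' welfare with Umbra) = 264 − 232 = $32.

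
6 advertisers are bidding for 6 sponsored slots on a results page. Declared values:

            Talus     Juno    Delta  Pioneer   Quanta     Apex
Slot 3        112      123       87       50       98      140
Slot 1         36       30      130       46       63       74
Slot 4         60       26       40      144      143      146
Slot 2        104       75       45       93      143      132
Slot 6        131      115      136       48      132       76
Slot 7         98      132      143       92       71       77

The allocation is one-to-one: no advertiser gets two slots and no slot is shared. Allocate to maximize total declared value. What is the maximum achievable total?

Optimal: Talus→Slot 6 ($131), Juno→Slot 7 ($132), Delta→Slot 1 ($130), Pioneer→Slot 4 ($144), Quanta→Slot 2 ($143), Apex→Slot 3 ($140) — total 131+132+130+144+143+140 = $820.
Max-entry greedy (repeatedly take the single best remaining cell) gives $732, worse by 88.
Swapping Pioneer↔Delta (Pioneer→Slot 1 $46, Delta→Slot 4 $40) loses 188.
Every other assignment is strictly worse.

Max total: $820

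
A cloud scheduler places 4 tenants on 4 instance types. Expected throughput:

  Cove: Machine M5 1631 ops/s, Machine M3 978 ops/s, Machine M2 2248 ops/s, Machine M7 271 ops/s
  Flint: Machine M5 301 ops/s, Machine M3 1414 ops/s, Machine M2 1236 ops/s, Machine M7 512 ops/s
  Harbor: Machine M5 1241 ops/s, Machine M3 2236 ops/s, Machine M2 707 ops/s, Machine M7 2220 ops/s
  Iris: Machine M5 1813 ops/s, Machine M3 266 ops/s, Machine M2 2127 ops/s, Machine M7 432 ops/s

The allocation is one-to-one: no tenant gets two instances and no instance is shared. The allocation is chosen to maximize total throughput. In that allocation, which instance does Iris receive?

Optimal: Cove→Machine M2 (2248 ops/s), Flint→Machine M3 (1414 ops/s), Harbor→Machine M7 (2220 ops/s), Iris→Machine M5 (1813 ops/s) — total 2248+1414+2220+1813 = 7695 ops/s.
Column-greedy (each instance in turn goes to its best remaining tenant) gives 6809 ops/s, worse by 886.
Next-best assignment: Cove→Machine M5, Flint→Machine M3, Harbor→Machine M7, Iris→Machine M2 = 7392 ops/s.
Swapping Flint↔Harbor (Flint→Machine M7 512 ops/s, Harbor→Machine M3 2236 ops/s) loses 886.
No other one-to-one assignment exceeds 7695 ops/s.
Iris's own top instance is Machine M2 (2127 ops/s), but forcing Iris→Machine M2 and reassigning the rest optimally gives only 7392 ops/s — worse by 303.

Iris receives Machine M5.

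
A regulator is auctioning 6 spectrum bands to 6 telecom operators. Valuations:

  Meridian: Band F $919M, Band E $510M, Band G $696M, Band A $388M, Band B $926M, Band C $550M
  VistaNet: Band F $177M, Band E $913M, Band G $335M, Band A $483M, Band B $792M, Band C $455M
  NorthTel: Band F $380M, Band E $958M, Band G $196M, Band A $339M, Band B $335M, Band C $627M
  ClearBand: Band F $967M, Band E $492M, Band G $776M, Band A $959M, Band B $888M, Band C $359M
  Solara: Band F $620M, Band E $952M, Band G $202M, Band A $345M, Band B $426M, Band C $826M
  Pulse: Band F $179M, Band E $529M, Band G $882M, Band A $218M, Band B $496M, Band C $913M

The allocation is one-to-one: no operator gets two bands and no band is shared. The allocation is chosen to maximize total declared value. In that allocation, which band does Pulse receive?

Optimal: Meridian→Band F ($919M), VistaNet→Band B ($792M), NorthTel→Band E ($958M), ClearBand→Band A ($959M), Solara→Band C ($826M), Pulse→Band G ($882M) — total 919+792+958+959+826+882 = $5336M.
Column-greedy (each band in turn goes to its best remaining operator) gives $5042M, worse by 294.
No other one-to-one assignment exceeds $5336M.
Pulse's own top band is Band C ($913M), but forcing Pulse→Band C and reassigning the rest optimally gives only $4938M — worse by 398.

Pulse receives Band G.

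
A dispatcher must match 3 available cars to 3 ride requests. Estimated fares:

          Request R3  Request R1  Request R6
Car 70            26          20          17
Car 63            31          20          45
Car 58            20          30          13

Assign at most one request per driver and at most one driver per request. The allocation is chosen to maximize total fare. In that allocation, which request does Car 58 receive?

Optimal: Car 70→Request R3 ($26), Car 63→Request R6 ($45), Car 58→Request R1 ($30) — total 26+45+30 = $101.
Column-greedy (each request in turn goes to its best remaining driver) gives $78, worse by 23.
Next-best assignment: Car 70→Request R1, Car 63→Request R6, Car 58→Request R3 = $85.
Every other assignment is strictly worse.

Car 58 receives Request R1.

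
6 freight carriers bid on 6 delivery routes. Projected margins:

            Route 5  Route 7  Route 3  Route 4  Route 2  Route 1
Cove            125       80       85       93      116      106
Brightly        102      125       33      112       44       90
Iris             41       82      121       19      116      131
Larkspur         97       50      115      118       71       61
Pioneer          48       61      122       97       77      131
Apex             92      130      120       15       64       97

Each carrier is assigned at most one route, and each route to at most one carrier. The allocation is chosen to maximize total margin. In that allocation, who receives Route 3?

Optimal: Cove→Route 5 ($125k), Brightly→Route 7 ($125k), Iris→Route 2 ($116k), Larkspur→Route 4 ($118k), Pioneer→Route 1 ($131k), Apex→Route 3 ($120k) — total 125+125+116+118+131+120 = $735k.
Row-greedy (each carrier in turn takes its best remaining route) gives $685k, worse by 50.
Every other assignment is strictly worse.
Apex's own top route is Route 7 ($130k), but forcing Apex→Route 7 and reassigning the rest optimally gives only $729k — worse by 6.

Apex receives Route 3.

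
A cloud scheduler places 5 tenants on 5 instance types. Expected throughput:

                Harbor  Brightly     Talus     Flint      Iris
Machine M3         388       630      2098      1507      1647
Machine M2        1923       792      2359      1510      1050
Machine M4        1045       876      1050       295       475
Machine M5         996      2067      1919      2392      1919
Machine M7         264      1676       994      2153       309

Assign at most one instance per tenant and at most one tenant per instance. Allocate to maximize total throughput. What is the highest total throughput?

Max total: 9271 ops/s

This is a one-to-one assignment (maximum-weight bipartite matching).
Optimal: Harbor→Machine M4 (1045 ops/s), Brightly→Machine M5 (2067 ops/s), Talus→Machine M2 (2359 ops/s), Flint→Machine M7 (2153 ops/s), Iris→Machine M3 (1647 ops/s) — total 1045+2067+2359+2153+1647 = 9271 ops/s.
Column-greedy (each instance in turn goes to its best remaining tenant) gives 7598 ops/s, worse by 1673.
Next-best assignment: Harbor→Machine M4, Brightly→Machine M7, Talus→Machine M2, Flint→Machine M5, Iris→Machine M3 = 9119 ops/s.
Checked against all permutations: 9271 ops/s is optimal.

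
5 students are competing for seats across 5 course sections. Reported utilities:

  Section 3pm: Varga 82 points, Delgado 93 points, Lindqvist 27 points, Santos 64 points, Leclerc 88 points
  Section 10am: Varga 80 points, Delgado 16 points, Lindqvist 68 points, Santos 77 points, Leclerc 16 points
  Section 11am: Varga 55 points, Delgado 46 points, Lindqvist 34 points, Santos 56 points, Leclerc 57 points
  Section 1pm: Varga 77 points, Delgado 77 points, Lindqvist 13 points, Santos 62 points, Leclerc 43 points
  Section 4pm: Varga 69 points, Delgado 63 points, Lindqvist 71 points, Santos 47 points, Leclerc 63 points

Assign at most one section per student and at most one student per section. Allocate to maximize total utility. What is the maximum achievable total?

Optimal: Varga→Section 1pm (77 points), Delgado→Section 3pm (93 points), Lindqvist→Section 4pm (71 points), Santos→Section 10am (77 points), Leclerc→Section 11am (57 points) — total 77+93+71+77+57 = 375 points.
Row-greedy (each student in turn takes its best remaining section) gives 364 points, worse by 11.
Next-best assignment: Varga→Section 10am, Delgado→Section 1pm, Lindqvist→Section 4pm, Santos→Section 11am, Leclerc→Section 3pm = 372 points.
No other one-to-one assignment exceeds 375 points.

Maximum total: 375 points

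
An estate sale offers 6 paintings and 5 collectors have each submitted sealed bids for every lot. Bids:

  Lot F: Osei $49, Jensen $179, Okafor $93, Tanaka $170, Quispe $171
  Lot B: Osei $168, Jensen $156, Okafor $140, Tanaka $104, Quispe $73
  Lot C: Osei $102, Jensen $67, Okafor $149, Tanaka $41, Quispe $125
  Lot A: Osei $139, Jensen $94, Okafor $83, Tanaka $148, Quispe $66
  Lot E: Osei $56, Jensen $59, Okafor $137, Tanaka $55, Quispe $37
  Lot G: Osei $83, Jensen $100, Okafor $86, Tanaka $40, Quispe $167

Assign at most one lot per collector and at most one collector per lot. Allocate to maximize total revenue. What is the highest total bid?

Max total: $811

This is the linear assignment problem.
Optimal: Osei→Lot B ($168), Jensen→Lot F ($179), Okafor→Lot C ($149), Tanaka→Lot A ($148), Quispe→Lot G ($167) — total 168+179+149+148+167 = $811.
No other one-to-one assignment exceeds $811.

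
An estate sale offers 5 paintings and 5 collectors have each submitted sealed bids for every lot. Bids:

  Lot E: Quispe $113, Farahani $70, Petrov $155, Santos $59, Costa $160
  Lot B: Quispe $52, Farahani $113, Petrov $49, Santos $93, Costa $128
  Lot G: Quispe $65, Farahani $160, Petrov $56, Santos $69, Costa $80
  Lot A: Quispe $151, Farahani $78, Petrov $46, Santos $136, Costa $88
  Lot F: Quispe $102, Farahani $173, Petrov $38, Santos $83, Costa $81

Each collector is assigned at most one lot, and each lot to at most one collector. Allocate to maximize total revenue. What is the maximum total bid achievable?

This is a one-to-one assignment (maximum-weight bipartite matching).
Optimal: Quispe→Lot F ($102), Farahani→Lot G ($160), Petrov→Lot E ($155), Santos→Lot A ($136), Costa→Lot B ($128) — total 102+160+155+136+128 = $681.
Max-entry greedy (repeatedly take the single best remaining cell) gives $633, worse by 48.
Next-best assignment: Quispe→Lot A, Farahani→Lot G, Petrov→Lot E, Santos→Lot F, Costa→Lot B = $677.
Swapping Santos↔Quispe (Santos→Lot F $83, Quispe→Lot A $151) loses 4.
Every other assignment is strictly worse.

Maximum total: $681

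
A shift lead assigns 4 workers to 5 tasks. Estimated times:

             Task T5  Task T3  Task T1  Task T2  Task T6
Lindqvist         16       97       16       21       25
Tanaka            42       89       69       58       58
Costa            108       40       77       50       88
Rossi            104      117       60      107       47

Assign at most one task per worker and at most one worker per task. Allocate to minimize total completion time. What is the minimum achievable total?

This is a one-to-one assignment (minimum-cost bipartite matching).
Optimal: Lindqvist→Task T1 (16 min), Tanaka→Task T5 (42 min), Costa→Task T3 (40 min), Rossi→Task T6 (47 min) — total 16+42+40+47 = 145 min.

Minimum total: 145 min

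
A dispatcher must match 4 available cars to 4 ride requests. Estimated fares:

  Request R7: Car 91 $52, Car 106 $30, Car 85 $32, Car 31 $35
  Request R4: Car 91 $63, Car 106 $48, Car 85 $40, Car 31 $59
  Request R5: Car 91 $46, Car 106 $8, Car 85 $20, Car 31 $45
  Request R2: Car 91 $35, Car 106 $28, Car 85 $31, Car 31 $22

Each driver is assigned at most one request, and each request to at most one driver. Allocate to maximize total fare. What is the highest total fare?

Optimal: Car 91→Request R7 ($52), Car 106→Request R4 ($48), Car 85→Request R2 ($31), Car 31→Request R5 ($45) — total 52+48+31+45 = $176.
Column-greedy (each request in turn goes to its best remaining driver) gives $159, worse by 17.
Next-best assignment: Car 91→Request R4, Car 106→Request R7, Car 85→Request R2, Car 31→Request R5 = $169.
Checked against all permutations: $176 is optimal.

Max total: $176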